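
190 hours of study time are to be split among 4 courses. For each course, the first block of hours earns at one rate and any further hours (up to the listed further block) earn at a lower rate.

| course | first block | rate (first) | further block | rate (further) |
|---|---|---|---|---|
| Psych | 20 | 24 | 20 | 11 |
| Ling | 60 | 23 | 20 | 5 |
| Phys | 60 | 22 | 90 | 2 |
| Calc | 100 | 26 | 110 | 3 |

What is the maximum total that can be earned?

Rank every tier by rate: Calc/first 26 > Psych/first 24 > Ling/first 23 > Phys/first 22 > Psych/second 11 > Ling/second 5 > Calc/second 3 > Phys/second 2.
Calc first at 26: fill all 100 → 90 left.
Psych first at 24: fill all 20 → 70 left.
Ling/first (23): +60 → 10 left.
10 remain; put them into Phys first at 22.
Total = 26×100 + 24×20 + 23×60 + 22×10 = 4680.

4680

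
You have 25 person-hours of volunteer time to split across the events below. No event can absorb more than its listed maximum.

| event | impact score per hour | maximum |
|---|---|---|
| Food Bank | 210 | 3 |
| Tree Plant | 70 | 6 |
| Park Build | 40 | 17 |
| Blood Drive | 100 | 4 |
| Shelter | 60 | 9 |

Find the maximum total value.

Highest impact score per hour first: Food Bank 210 > Blood Drive 100 > Tree Plant 70 > Shelter 60 > Park Build 40.
Food Bank takes 3 to reach its cap of 3 → 22 left.
Blood Drive: +4 to 4 (cap) → 18 left.
Give Tree Plant 6 to hit its cap of 6 → 12 left.
Shelter: +9 to 9 (cap) → 3 left.
Park Build: +3 (room for 17) → 3. Pool exhausted.
Total = 210×3 + 70×6 + 40×3 + 100×4 + 60×9 = 2110.

2110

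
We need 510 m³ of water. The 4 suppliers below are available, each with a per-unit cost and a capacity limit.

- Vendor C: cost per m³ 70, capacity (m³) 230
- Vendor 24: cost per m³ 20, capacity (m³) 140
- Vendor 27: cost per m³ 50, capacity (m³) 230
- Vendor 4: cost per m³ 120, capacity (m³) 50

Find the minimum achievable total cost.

Use suppliers in increasing cost order.
Vendor 24 (20): use full 140 ; 370 m³ to go.
Vendor 27 at 50: take all 230 m³ ; 140 still needed.
Vendor C at 70: take 140 of its 230 ; requirement met.
Vendor 4: unused.
Cost = 140×20 + 230×50 + 140×70 = 24100.

24100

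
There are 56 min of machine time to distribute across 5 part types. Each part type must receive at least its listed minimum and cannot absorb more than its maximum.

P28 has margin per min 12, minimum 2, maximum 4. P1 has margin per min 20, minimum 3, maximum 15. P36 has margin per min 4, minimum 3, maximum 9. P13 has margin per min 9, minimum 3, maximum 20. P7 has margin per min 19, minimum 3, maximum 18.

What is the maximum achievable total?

846

Meeting every minimum uses 2+3+3+3+3 = 14 min, leaving 42.
Highest margin per min first: P1 20 > P7 19 > P28 12 > P13 9 > P36 4.
P1 takes 12 more to reach its cap of 15 — 30 left.
P7 takes 15 more to reach its cap of 18 — 15 left.
P28: +2 to 4 (cap) — 13 left.
P13 has room for 17 more but only 13 remain, so it gets 16.
Total = 12×4 + 20×15 + 4×3 + 9×16 + 19×18 = 846.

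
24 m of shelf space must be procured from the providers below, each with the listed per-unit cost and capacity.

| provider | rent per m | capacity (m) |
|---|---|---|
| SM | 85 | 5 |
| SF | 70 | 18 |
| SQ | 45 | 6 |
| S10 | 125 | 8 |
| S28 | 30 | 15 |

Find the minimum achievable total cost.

930

Fill from the cheapest provider first.
Take 15 from S28 at 30 ; need 9 more.
SQ (45): use full 6 ; 3 m to go.
Take 3 from SF at 70 to finish.
SM, S10: unused.
Cost = 15×30 + 6×45 + 3×70 = 930.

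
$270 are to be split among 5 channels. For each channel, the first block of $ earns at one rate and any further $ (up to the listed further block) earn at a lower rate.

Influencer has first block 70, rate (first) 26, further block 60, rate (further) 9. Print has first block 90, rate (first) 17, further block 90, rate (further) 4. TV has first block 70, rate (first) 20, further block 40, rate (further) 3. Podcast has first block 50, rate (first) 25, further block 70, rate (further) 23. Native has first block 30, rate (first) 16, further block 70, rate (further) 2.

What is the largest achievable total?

Rank every tier by rate: Influencer/tier1 26 > Podcast/tier1 25 > Podcast/tier2 23 > TV/tier1 20 > Print/tier1 17 > Native/tier1 16 > Influencer/tier2 9 > Print/tier2 4 > TV/tier2 3 > Native/tier2 2.
Fill Influencer tier1 block (70 at 26) ; 200 left.
Fill Podcast tier1 block (50 at 25) ; 150 left.
Fill Podcast tier2 block (70 at 23) ; 80 left.
Fill TV tier1 block (70 at 20) ; 10 left.
10 remain; put them into Print tier1 at 17.
Total = 26×70 + 25×50 + 23×70 + 20×70 + 17×10 = 6250.

6250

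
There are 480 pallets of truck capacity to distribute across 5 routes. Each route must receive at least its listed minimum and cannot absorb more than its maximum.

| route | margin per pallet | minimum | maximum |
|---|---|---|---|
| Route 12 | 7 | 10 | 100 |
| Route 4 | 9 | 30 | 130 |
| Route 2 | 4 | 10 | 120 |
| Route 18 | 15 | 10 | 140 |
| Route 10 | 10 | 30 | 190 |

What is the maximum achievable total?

5280

Meeting every minimum uses 10+30+10+10+30 = 90 pallets, leaving 390.
Rank by margin per pallet: Route 18 15 > Route 10 10 > Route 4 9 > Route 12 7 > Route 2 4.
Route 18: +130 to 140 (cap) — 260 left.
Route 10: +160 to 190 (cap) — 100 left.
Route 4: +100 to 130 (cap) — 0 left.
Total = 7×10 + 9×130 + 4×10 + 15×140 + 10×190 = 5280.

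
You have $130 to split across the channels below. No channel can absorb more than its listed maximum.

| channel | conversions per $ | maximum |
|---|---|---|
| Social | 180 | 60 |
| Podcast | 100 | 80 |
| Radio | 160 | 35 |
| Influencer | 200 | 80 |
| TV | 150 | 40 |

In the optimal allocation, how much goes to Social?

Rank by conversions per $: Influencer 200 > Social 180 > Radio 160 > TV 150 > Podcast 100.
Influencer takes 80 to reach its cap of 80 — 50 left.
Social: +50 (room for 60) → 50. Pool exhausted.

50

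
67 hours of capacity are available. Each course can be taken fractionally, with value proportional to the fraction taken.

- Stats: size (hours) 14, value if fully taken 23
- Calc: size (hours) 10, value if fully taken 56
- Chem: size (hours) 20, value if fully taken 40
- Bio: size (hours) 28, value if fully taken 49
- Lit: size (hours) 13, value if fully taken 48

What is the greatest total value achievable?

Best value per unit of size first: Calc 56/10≈5.6, Lit 48/13≈3.69, Chem 40/20≈2, Bio 49/28≈1.75, Stats 23/14≈1.64.
Calc: take in full, 10 hours for value 56 → 57 left.
Lit: take in full, 13 hours for value 48 → 44 left.
All 20 hours of Chem fit (value 40) → 24 remain.
Only 24 hours remain; take 24/28 of Bio for value 49×24/28 = 42.
Total value = 186.

186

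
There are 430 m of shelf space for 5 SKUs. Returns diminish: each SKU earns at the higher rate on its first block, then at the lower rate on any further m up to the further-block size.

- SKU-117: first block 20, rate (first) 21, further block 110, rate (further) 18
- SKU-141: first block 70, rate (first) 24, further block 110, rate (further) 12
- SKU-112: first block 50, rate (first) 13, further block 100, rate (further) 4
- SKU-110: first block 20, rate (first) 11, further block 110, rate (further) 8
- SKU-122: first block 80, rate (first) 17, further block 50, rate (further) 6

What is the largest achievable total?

Order all 10 blocks by rate: SKU-141/T1 24 > SKU-117/T1 21 > SKU-117/T2 18 > SKU-122/T1 17 > SKU-112/T1 13 > SKU-141/T2 12 > SKU-110/T1 11 > SKU-110/T2 8 > SKU-122/T2 6 > SKU-112/T2 4.
Fill SKU-141 T1 block (70 at 24) ; 360 left.
Fill SKU-117 T1 block (20 at 21) ; 340 left.
SKU-117/T2 (18): +110 ; 230 left.
Fill SKU-122 T1 block (80 at 17) ; 150 left.
Fill SKU-112 T1 block (50 at 13) ; 100 left.
SKU-141 T2 at 12: only 100 left, fill 100.
Total = 24×70 + 21×20 + 18×110 + 17×80 + 13×50 + 12×100 = 7290.

7290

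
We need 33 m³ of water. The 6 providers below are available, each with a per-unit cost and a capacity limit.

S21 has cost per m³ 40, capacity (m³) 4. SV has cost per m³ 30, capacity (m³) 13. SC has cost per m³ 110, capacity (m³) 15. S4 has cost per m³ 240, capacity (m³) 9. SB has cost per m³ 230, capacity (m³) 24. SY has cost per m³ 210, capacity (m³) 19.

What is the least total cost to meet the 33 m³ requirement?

2410

Cheapest first:
SV at 30: take all 13 m³ → 20 still needed.
S21 (40): use full 4 → 16 m³ to go.
SC at 110: take all 15 m³ → 1 still needed.
SY (210): take the remaining 1 → done.
SB, S4: unused.
Cost = 13×30 + 4×40 + 15×110 + 1×210 = 2410.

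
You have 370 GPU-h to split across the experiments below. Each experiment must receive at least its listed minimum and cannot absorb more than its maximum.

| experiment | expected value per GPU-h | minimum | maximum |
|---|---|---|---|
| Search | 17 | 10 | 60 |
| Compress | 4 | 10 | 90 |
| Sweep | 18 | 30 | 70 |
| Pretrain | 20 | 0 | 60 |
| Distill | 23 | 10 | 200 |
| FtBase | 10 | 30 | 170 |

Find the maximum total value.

Meeting every minimum uses 10+10+30+0+10+30 = 90 GPU-h, leaving 280.
Order the experiments by expected value per GPU-h: Distill 23 > Pretrain 20 > Sweep 18 > Search 17 > FtBase 10 > Compress 4.
Give Distill 190 more to hit its cap of 200 → 90 left.
Pretrain takes 60 more to reach its cap of 60 → 30 left.
Sweep has room for 40 more but only 30 remain, so it gets 60.
Total = 17×10 + 4×10 + 18×60 + 20×60 + 23×200 + 10×30 = 7390.

7390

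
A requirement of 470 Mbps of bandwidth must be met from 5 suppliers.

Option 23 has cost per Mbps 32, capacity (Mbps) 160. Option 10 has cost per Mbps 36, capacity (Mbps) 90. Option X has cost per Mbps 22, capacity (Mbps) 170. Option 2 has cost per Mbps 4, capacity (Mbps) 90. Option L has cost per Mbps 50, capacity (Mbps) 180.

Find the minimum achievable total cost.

Use suppliers in increasing cost order.
Take 90 from Option 2 at 4 ; need 380 more.
Option X at 22: take all 170 Mbps ; 210 still needed.
Option 23 at 32: take all 160 Mbps ; 50 still needed.
Option 10 (36): take the remaining 50 ; done.
Option L: unused.
Cost = 90×4 + 170×22 + 160×32 + 50×36 = 11020.

11020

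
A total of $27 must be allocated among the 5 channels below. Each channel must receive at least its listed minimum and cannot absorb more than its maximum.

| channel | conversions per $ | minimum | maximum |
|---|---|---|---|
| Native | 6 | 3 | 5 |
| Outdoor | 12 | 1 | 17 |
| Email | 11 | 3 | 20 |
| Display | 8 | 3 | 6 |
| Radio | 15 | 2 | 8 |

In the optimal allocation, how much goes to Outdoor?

10

Meeting every minimum uses 3+1+3+3+2 = 12 $, leaving 15.
Rank by conversions per $: Radio 15 > Outdoor 12 > Email 11 > Display 8 > Native 6.
Give Radio 6 more to hit its cap of 8 ; 9 left.
Outdoor has room for 16 more but only 9 remain, so it gets 10.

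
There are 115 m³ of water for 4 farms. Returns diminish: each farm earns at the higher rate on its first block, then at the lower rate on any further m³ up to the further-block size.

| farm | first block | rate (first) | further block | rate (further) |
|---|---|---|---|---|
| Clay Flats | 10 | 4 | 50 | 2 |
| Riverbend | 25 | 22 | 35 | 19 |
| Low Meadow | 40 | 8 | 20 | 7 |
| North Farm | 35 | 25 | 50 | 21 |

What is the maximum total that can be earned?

Rank every tier by rate: North Farm/first 25 > Riverbend/first 22 > North Farm/second 21 > Riverbend/second 19 > Low Meadow/first 8 > Low Meadow/second 7 > Clay Flats/first 4 > Clay Flats/second 2.
Fill North Farm first block (35 at 25) ; 80 left.
Riverbend/first (22): +25 ; 55 left.
North Farm/second (21): +50 ; 5 left.
Riverbend/second: +5 of 35 at 19; pool empty.
Total = 25×35 + 22×25 + 21×50 + 19×5 = 2570.

2570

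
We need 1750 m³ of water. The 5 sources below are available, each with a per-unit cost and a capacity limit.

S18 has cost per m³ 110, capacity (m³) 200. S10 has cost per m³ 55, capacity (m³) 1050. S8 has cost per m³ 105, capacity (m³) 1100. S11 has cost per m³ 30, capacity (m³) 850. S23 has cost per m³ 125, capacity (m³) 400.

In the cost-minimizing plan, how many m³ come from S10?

900

Use sources in increasing cost order.
S11 (30): use full 850 ; 900 m³ to go.
S10 (55): take the remaining 900 ; done.
S8, S18, S23: unused.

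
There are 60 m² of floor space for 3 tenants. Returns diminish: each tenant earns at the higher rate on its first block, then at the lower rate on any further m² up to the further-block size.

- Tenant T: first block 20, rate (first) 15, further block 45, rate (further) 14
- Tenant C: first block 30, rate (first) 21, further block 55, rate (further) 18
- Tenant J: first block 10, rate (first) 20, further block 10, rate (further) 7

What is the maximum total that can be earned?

Order all 6 blocks by rate: Tenant C/T1 21 > Tenant J/T1 20 > Tenant C/T2 18 > Tenant T/T1 15 > Tenant T/T2 14 > Tenant J/T2 7.
Fill Tenant C T1 block (30 at 21) → 30 left.
Fill Tenant J T1 block (10 at 20) → 20 left.
Tenant C T2 at 18: only 20 left, fill 20.
Total = 21×30 + 20×10 + 18×20 = 1190.

1190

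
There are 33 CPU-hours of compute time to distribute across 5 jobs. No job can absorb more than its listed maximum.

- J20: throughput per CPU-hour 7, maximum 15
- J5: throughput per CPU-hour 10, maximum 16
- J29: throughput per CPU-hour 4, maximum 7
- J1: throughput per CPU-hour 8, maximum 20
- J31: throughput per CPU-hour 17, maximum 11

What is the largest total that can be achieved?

395

Rank by throughput per CPU-hour: J31 17 > J5 10 > J1 8 > J20 7 > J29 4.
Give J31 11 to hit its cap of 11 → 22 left.
Give J5 16 to hit its cap of 16 → 6 left.
J1: +6 (room for 20) → 6. Pool exhausted.
Total = 10×16 + 8×6 + 17×11 = 395.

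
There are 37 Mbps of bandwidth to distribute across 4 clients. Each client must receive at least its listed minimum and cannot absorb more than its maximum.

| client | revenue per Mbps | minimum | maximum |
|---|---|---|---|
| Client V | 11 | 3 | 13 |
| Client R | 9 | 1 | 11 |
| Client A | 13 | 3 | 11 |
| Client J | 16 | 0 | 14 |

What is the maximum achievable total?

497

Meeting every minimum uses 3+1+3+0 = 7 Mbps, leaving 30.
Rank by revenue per Mbps: Client J 16 > Client A 13 > Client V 11 > Client R 9.
Give Client J 14 more to hit its cap of 14 ; 16 left.
Client A takes 8 more to reach its cap of 11 ; 8 left.
Client V: +8 (room for 10) → 11. Pool exhausted.
Total = 11×11 + 9×1 + 13×11 + 16×14 = 497.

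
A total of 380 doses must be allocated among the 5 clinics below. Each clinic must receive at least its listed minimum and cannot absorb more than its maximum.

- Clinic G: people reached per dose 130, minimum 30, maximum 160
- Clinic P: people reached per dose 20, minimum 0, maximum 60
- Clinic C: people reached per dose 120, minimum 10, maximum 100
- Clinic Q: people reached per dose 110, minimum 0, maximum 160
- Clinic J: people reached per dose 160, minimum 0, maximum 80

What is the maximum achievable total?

50000

Meeting every minimum uses 30+0+10+0+0 = 40 doses, leaving 340.
Order the clinics by people reached per dose: Clinic J 160 > Clinic G 130 > Clinic C 120 > Clinic Q 110 > Clinic P 20.
Clinic J takes 80 more to reach its cap of 80 → 260 left.
Clinic G: +130 to 160 (cap) → 130 left.
Clinic C takes 90 more to reach its cap of 100 → 40 left.
Clinic Q has room for 160 more but only 40 remain, so it gets 40.
Total = 130×160 + 120×100 + 110×40 + 160×80 = 50000.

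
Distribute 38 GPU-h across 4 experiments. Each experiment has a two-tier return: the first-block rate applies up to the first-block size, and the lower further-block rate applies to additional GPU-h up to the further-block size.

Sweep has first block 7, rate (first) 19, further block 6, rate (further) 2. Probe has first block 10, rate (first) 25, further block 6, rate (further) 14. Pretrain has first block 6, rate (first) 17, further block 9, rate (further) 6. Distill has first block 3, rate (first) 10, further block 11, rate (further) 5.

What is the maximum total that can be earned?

Order all 8 blocks by rate: Probe/tier1 25 > Sweep/tier1 19 > Pretrain/tier1 17 > Probe/tier2 14 > Distill/tier1 10 > Pretrain/tier2 6 > Distill/tier2 5 > Sweep/tier2 2.
Probe/tier1 (25): +10 ; 28 left.
Sweep tier1 at 19: fill all 7 ; 21 left.
Fill Pretrain tier1 block (6 at 17) ; 15 left.
Probe tier2 at 14: fill all 6 ; 9 left.
Distill tier1 at 10: fill all 3 ; 6 left.
6 remain; put them into Pretrain tier2 at 6.
Total = 25×10 + 19×7 + 17×6 + 14×6 + 10×3 + 6×6 = 635.

635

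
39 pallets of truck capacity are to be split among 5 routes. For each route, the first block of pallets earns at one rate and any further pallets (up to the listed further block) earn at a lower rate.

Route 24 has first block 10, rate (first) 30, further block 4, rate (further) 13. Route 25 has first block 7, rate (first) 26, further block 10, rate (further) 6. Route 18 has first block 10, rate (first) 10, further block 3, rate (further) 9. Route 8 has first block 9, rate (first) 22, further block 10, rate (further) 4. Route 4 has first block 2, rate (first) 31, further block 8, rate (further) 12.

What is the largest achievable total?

878

Order all 10 blocks by rate: Route 4/first 31 > Route 24/first 30 > Route 25/first 26 > Route 8/first 22 > Route 24/second 13 > Route 4/second 12 > Route 18/first 10 > Route 18/second 9 > Route 25/second 6 > Route 8/second 4.
Route 4/first (31): +2 — 37 left.
Route 24/first (30): +10 — 27 left.
Route 25/first (26): +7 — 20 left.
Fill Route 8 first block (9 at 22) — 11 left.
Fill Route 24 second block (4 at 13) — 7 left.
Route 4 second at 12: only 7 left, fill 7.
Total = 31×2 + 30×10 + 26×7 + 22×9 + 13×4 + 12×7 = 878.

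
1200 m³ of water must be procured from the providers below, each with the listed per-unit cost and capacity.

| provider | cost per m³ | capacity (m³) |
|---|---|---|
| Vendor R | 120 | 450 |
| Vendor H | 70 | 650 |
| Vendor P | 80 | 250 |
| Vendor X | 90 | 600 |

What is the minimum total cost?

Cheapest first:
Vendor H at 70: take all 650 m³ — 550 still needed.
Vendor P at 80: take all 250 m³ — 300 still needed.
Vendor X at 90: take 300 of its 600 — requirement met.
Vendor R: unused.
Cost = 650×70 + 250×80 + 300×90 = 92500.

92500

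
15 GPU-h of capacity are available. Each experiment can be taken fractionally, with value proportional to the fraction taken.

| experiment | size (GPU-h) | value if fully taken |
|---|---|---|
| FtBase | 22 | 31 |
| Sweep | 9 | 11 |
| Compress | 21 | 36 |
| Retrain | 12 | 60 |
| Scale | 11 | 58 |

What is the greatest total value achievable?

Rank by value-to-size ratio: Scale 58/11≈5.27, Retrain 60/12≈5, Compress 36/21≈1.71, FtBase 31/22≈1.41, Sweep 11/9≈1.22.
Take all of Scale (11 GPU-h, value 58) ; 4 GPU-h left.
4 GPU-h left: a 4/12 share of Retrain gives 60×4/12 = 20.
Total value = 78.

78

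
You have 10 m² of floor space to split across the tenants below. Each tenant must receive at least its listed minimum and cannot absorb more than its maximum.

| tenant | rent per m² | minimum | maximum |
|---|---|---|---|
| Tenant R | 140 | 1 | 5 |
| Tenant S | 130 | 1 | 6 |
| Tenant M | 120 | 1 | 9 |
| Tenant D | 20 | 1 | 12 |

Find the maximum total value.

Meeting every minimum uses 1+1+1+1 = 4 m², leaving 6.
Highest rent per m² first: Tenant R 140 > Tenant S 130 > Tenant M 120 > Tenant D 20.
Give Tenant R 4 more to hit its cap of 5 — 2 left.
Tenant S has room for 5 more but only 2 remain, so it gets 3.
Total = 140×5 + 130×3 + 120×1 + 20×1 = 1230.

1230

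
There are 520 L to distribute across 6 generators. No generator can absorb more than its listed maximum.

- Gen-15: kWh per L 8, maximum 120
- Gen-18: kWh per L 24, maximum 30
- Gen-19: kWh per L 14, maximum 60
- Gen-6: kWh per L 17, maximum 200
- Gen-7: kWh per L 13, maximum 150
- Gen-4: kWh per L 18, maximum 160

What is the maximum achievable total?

Rank by kWh per L: Gen-18 24 > Gen-4 18 > Gen-6 17 > Gen-19 14 > Gen-7 13 > Gen-15 8.
Give Gen-18 30 to hit its cap of 30 → 490 left.
Gen-4: +160 to 160 (cap) → 330 left.
Give Gen-6 200 to hit its cap of 200 → 130 left.
Gen-19 takes 60 to reach its cap of 60 → 70 left.
Gen-7: +70 (room for 150) → 70. Pool exhausted.
Total = 24×30 + 14×60 + 17×200 + 13×70 + 18×160 = 8750.

8750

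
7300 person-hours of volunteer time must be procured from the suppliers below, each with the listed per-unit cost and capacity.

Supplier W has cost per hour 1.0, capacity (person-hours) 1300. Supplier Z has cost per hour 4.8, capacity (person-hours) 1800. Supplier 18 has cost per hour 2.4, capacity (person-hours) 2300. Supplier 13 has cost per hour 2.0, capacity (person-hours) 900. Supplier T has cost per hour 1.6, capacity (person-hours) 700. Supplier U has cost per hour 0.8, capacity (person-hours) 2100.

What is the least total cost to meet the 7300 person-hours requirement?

11420

Use suppliers in increasing cost order.
Take 2100 from Supplier U at 0.8 ; need 5200 more.
Supplier W at 1.0: take all 1300 person-hours ; 3900 still needed.
Supplier T at 1.6: take all 700 person-hours ; 3200 still needed.
Take 900 from Supplier 13 at 2.0 ; need 2300 more.
Supplier 18 at 2.4: take all 2300 person-hours ; 0 still needed.
Supplier Z: unused.
Cost = 2100×0.8 + 1300×1.0 + 700×1.6 + 900×2.0 + 2300×2.4 = 11420.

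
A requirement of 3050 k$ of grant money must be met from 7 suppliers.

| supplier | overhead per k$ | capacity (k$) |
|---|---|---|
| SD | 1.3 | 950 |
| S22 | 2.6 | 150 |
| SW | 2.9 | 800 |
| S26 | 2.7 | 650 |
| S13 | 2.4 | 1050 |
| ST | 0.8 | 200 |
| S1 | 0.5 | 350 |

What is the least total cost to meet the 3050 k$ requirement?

5425

Fill from the cheapest supplier first.
S1 at 0.5: take all 350 k$ ; 2700 still needed.
ST (0.8): use full 200 ; 2500 k$ to go.
SD at 1.3: take all 950 k$ ; 1550 still needed.
Take 1050 from S13 at 2.4 ; need 500 more.
S22 (2.6): use full 150 ; 350 k$ to go.
S26 (2.7): take the remaining 350 ; done.
SW: unused.
Cost = 350×0.5 + 200×0.8 + 950×1.3 + 1050×2.4 + 150×2.6 + 350×2.7 = 5425.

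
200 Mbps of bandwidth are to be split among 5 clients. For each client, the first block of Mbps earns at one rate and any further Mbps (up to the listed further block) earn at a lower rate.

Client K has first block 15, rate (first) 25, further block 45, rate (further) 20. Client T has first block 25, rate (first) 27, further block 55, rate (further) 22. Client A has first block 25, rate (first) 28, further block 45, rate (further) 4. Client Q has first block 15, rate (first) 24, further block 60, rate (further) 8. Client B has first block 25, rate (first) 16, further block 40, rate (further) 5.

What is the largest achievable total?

Rank every tier by rate: Client A/T1 28 > Client T/T1 27 > Client K/T1 25 > Client Q/T1 24 > Client T/T2 22 > Client K/T2 20 > Client B/T1 16 > Client Q/T2 8 > Client B/T2 5 > Client A/T2 4.
Client A T1 at 28: fill all 25 → 175 left.
Fill Client T T1 block (25 at 27) → 150 left.
Client K/T1 (25): +15 → 135 left.
Client Q T1 at 24: fill all 15 → 120 left.
Fill Client T T2 block (55 at 22) → 65 left.
Fill Client K T2 block (45 at 20) → 20 left.
Client B T1 at 16: only 20 left, fill 20.
Total = 28×25 + 27×25 + 25×15 + 24×15 + 22×55 + 20×45 + 16×20 = 4540.

4540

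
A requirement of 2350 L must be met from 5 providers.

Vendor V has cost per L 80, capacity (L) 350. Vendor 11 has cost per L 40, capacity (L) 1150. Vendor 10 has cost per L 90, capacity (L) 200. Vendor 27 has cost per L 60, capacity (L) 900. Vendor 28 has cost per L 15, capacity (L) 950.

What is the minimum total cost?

75250

Cheapest first:
Take 950 from Vendor 28 at 15 ; need 1400 more.
Take 1150 from Vendor 11 at 40 ; need 250 more.
Vendor 27 (60): take the remaining 250 ; done.
Vendor V, Vendor 10: unused.
Cost = 950×15 + 1150×40 + 250×60 = 75250.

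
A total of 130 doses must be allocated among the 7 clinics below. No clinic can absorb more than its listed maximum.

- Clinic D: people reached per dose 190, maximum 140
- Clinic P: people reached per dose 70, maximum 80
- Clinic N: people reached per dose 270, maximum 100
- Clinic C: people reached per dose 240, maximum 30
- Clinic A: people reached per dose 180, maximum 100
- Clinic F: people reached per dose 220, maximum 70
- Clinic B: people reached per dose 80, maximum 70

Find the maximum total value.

Order the clinics by people reached per dose: Clinic N 270 > Clinic C 240 > Clinic F 220 > Clinic D 190 > Clinic A 180 > Clinic B 80 > Clinic P 70.
Give Clinic N 100 to hit its cap of 100 ; 30 left.
Clinic C: +30 to 30 (cap) ; 0 left.
Total = 270×100 + 240×30 = 34200.

34200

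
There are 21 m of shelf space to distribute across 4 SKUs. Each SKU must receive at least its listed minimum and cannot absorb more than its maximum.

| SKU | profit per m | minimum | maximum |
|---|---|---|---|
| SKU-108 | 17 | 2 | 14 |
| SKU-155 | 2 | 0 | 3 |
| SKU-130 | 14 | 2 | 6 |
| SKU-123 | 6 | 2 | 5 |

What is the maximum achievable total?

320

Meeting every minimum uses 2+0+2+2 = 6 m, leaving 15.
Rank by profit per m: SKU-108 17 > SKU-130 14 > SKU-123 6 > SKU-155 2.
Give SKU-108 12 more to hit its cap of 14 — 3 left.
SKU-130 has room for 4 more but only 3 remain, so it gets 5.
Total = 17×14 + 14×5 + 6×2 = 320.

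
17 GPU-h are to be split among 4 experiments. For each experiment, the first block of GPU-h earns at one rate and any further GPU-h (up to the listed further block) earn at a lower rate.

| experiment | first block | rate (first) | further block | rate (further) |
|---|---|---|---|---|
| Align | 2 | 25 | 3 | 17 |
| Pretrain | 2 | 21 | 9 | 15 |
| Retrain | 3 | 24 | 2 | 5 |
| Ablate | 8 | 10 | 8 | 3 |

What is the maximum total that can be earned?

Treat each block as its own option and order by rate: Align/tier1 25 > Retrain/tier1 24 > Pretrain/tier1 21 > Align/tier2 17 > Pretrain/tier2 15 > Ablate/tier1 10 > Retrain/tier2 5 > Ablate/tier2 3.
Align tier1 at 25: fill all 2 ; 15 left.
Retrain/tier1 (24): +3 ; 12 left.
Pretrain/tier1 (21): +2 ; 10 left.
Fill Align tier2 block (3 at 17) ; 7 left.
Pretrain tier2 at 15: only 7 left, fill 7.
Total = 25×2 + 24×3 + 21×2 + 17×3 + 15×7 = 320.

320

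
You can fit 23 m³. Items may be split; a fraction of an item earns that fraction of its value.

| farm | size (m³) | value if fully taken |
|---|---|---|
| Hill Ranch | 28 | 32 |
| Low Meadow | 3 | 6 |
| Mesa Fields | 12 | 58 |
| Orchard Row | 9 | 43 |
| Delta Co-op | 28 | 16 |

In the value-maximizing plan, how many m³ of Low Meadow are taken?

Rank by value-to-size ratio: Mesa Fields 58/12≈4.83, Orchard Row 43/9≈4.78, Low Meadow 6/3≈2, Hill Ranch 32/28≈1.14, Delta Co-op 16/28≈0.571.
All 12 m³ of Mesa Fields fit (value 58) → 11 remain.
Orchard Row: take in full, 9 m³ for value 43 → 2 left.
Only 2 m³ remain; take 2/3 of Low Meadow for value 6×2/3 = 4.

2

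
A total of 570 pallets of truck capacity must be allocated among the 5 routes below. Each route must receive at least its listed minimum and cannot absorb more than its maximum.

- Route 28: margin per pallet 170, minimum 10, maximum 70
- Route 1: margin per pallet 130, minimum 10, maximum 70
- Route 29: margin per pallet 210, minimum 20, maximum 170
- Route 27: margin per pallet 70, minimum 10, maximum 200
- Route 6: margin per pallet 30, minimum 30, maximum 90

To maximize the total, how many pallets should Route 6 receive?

Meeting every minimum uses 10+10+20+10+30 = 80 pallets, leaving 490.
Highest margin per pallet first: Route 29 210 > Route 28 170 > Route 1 130 > Route 27 70 > Route 6 30.
Route 29: +150 to 170 (cap) → 340 left.
Route 28: +60 to 70 (cap) → 280 left.
Route 1 takes 60 more to reach its cap of 70 → 220 left.
Route 27 takes 190 more to reach its cap of 200 → 30 left.
Route 6 has room for 60 more but only 30 remain, so it gets 60.

60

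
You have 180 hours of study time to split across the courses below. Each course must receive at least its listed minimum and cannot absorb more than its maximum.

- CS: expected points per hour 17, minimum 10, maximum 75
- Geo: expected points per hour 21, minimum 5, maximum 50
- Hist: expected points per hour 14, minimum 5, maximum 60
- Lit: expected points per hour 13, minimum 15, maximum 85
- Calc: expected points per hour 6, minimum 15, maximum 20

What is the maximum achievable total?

Meeting every minimum uses 10+5+5+15+15 = 50 hours, leaving 130.
Rank by expected points per hour: Geo 21 > CS 17 > Hist 14 > Lit 13 > Calc 6.
Give Geo 45 more to hit its cap of 50 → 85 left.
CS takes 65 more to reach its cap of 75 → 20 left.
Only 20 left; Hist takes them to reach 25.
Total = 17×75 + 21×50 + 14×25 + 13×15 + 6×15 = 2960.

2960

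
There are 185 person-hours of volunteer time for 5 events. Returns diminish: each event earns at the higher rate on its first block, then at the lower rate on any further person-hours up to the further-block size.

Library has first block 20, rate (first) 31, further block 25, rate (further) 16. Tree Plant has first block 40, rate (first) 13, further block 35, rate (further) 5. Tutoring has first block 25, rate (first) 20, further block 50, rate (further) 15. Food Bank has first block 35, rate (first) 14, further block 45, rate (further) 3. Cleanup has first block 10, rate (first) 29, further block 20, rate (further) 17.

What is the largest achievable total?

3390

Order all 10 blocks by rate: Library/first 31 > Cleanup/first 29 > Tutoring/first 20 > Cleanup/second 17 > Library/second 16 > Tutoring/second 15 > Food Bank/first 14 > Tree Plant/first 13 > Tree Plant/second 5 > Food Bank/second 3.
Library first at 31: fill all 20 ; 165 left.
Cleanup first at 29: fill all 10 ; 155 left.
Fill Tutoring first block (25 at 20) ; 130 left.
Fill Cleanup second block (20 at 17) ; 110 left.
Library/second (16): +25 ; 85 left.
Fill Tutoring second block (50 at 15) ; 35 left.
Fill Food Bank first block (35 at 14) ; 0 left.
Total = 31×20 + 29×10 + 20×25 + 17×20 + 16×25 + 15×50 + 14×35 = 3390.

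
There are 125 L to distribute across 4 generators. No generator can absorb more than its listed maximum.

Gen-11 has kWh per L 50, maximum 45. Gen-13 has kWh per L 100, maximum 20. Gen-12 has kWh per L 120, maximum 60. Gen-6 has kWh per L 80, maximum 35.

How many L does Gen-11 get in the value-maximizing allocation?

10

Highest kWh per L first: Gen-12 120 > Gen-13 100 > Gen-6 80 > Gen-11 50.
Gen-12: +60 to 60 (cap) — 65 left.
Give Gen-13 20 to hit its cap of 20 — 45 left.
Gen-6 takes 35 to reach its cap of 35 — 10 left.
Gen-11: +10 (room for 45) → 10. Pool exhausted.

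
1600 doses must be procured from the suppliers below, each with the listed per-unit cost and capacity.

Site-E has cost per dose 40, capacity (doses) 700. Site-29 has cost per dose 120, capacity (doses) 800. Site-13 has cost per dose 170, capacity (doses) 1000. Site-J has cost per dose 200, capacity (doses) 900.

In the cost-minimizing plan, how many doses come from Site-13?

100

Use suppliers in increasing cost order.
Site-E (40): use full 700 → 900 doses to go.
Site-29 at 120: take all 800 doses → 100 still needed.
Site-13 (170): take the remaining 100 → done.
Site-J: unused.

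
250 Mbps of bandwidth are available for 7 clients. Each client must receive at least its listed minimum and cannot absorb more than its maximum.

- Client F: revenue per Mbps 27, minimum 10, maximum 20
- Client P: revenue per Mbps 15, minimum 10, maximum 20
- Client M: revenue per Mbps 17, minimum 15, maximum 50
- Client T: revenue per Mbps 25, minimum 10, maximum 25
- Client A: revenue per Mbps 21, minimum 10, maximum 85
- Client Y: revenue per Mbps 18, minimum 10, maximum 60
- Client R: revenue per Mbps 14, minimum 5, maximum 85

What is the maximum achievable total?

Meeting every minimum uses 10+10+15+10+10+10+5 = 70 Mbps, leaving 180.
Rank by revenue per Mbps: Client F 27 > Client T 25 > Client A 21 > Client Y 18 > Client M 17 > Client P 15 > Client R 14.
Client F: +10 to 20 (cap) → 170 left.
Client T: +15 to 25 (cap) → 155 left.
Give Client A 75 more to hit its cap of 85 → 80 left.
Give Client Y 50 more to hit its cap of 60 → 30 left.
Only 30 left; Client M takes them to reach 45.
Total = 27×20 + 15×10 + 17×45 + 25×25 + 21×85 + 18×60 + 14×5 = 5015.

5015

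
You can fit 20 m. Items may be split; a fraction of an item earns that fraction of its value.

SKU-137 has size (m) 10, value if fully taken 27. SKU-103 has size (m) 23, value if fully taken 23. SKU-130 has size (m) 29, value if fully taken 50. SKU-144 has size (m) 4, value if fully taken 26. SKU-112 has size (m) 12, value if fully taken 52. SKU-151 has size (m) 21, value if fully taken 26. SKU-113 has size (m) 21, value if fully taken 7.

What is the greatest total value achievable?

88.8

Best value per unit of size first: SKU-144 26/4≈6.5, SKU-112 52/12≈4.33, SKU-137 27/10≈2.7, SKU-130 50/29≈1.72, SKU-151 26/21≈1.24, SKU-103 23/23≈1, SKU-113 7/21≈0.333.
SKU-144: take in full, 4 m for value 26 ; 16 left.
Take all of SKU-112 (12 m, value 52) ; 4 m left.
Fill the last 4 m with part of SKU-137: 4/10 of it earns 10.8.
Total value = 88.8.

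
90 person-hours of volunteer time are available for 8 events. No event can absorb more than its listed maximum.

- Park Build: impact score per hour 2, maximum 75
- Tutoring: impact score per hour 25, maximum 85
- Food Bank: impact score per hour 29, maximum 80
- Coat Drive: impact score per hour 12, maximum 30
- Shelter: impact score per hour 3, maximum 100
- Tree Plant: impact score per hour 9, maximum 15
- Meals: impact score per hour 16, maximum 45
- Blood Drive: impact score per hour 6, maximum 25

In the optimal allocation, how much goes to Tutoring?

Rank by impact score per hour: Food Bank 29 > Tutoring 25 > Meals 16 > Coat Drive 12 > Tree Plant 9 > Blood Drive 6 > Shelter 3 > Park Build 2.
Food Bank takes 80 to reach its cap of 80 — 10 left.
Only 10 left; Tutoring takes them to reach 10.

10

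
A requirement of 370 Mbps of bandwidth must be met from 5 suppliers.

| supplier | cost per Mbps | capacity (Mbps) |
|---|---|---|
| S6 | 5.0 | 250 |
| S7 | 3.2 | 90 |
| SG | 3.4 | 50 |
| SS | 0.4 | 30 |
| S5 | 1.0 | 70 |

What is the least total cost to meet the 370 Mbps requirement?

1190

Fill from the cheapest supplier first.
SS (0.4): use full 30 — 340 Mbps to go.
S5 (1.0): use full 70 — 270 Mbps to go.
S7 (3.2): use full 90 — 180 Mbps to go.
SG at 3.4: take all 50 Mbps — 130 still needed.
Take 130 from S6 at 5.0 to finish.
Cost = 30×0.4 + 70×1.0 + 90×3.2 + 50×3.4 + 130×5.0 = 1190.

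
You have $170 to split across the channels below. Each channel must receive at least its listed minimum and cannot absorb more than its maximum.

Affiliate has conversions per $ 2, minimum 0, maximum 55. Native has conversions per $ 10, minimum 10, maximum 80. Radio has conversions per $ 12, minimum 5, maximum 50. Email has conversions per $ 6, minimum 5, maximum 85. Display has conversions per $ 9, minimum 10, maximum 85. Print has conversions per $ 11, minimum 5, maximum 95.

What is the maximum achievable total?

1865

Meeting every minimum uses 0+10+5+5+10+5 = 35 $, leaving 135.
Highest conversions per $ first: Radio 12 > Print 11 > Native 10 > Display 9 > Email 6 > Affiliate 2.
Radio takes 45 more to reach its cap of 50 ; 90 left.
Print takes 90 more to reach its cap of 95 ; 0 left.
Total = 10×10 + 12×50 + 6×5 + 9×10 + 11×95 = 1865.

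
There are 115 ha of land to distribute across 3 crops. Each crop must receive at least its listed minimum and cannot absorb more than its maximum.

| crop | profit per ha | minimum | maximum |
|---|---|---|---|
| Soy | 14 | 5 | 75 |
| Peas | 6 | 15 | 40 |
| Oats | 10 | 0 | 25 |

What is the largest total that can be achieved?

Meeting every minimum uses 5+15+0 = 20 ha, leaving 95.
Highest profit per ha first: Soy 14 > Oats 10 > Peas 6.
Give Soy 70 more to hit its cap of 75 — 25 left.
Oats takes 25 more to reach its cap of 25 — 0 left.
Total = 14×75 + 6×15 + 10×25 = 1390.

1390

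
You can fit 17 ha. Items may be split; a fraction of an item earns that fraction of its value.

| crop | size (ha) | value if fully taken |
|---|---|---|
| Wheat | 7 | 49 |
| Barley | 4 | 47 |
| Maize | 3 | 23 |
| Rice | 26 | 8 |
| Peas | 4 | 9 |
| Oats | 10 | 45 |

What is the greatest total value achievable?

132.5

Rank by value-to-size ratio: Barley 47/4≈11.8, Maize 23/3≈7.67, Wheat 49/7≈7, Oats 45/10≈4.5, Peas 9/4≈2.25, Rice 8/26≈0.308.
All 4 ha of Barley fit (value 47) → 13 remain.
Take all of Maize (3 ha, value 23) → 10 ha left.
Take all of Wheat (7 ha, value 49) → 3 ha left.
3 ha left: a 3/10 share of Oats gives 45×3/10 = 13.5.
Total value = 132.5.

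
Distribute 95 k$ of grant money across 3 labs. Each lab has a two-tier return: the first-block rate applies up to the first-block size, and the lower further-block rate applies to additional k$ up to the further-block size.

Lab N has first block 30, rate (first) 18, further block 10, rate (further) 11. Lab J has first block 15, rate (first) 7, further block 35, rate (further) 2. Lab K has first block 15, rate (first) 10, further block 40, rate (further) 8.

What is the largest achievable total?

Rank every tier by rate: Lab N/T1 18 > Lab N/T2 11 > Lab K/T1 10 > Lab K/T2 8 > Lab J/T1 7 > Lab J/T2 2.
Fill Lab N T1 block (30 at 18) — 65 left.
Lab N T2 at 11: fill all 10 — 55 left.
Lab K/T1 (10): +15 — 40 left.
Fill Lab K T2 block (40 at 8) — 0 left.
Total = 18×30 + 11×10 + 10×15 + 8×40 = 1120.

1120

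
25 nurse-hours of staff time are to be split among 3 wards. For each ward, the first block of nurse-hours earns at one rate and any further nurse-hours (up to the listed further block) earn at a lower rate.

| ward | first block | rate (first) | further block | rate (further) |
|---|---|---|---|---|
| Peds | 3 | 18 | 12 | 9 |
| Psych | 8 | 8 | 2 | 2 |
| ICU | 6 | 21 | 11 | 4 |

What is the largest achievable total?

320

Order all 6 blocks by rate: ICU/first 21 > Peds/first 18 > Peds/second 9 > Psych/first 8 > ICU/second 4 > Psych/second 2.
Fill ICU first block (6 at 21) → 19 left.
Peds first at 18: fill all 3 → 16 left.
Peds second at 9: fill all 12 → 4 left.
4 remain; put them into Psych first at 8.
Total = 21×6 + 18×3 + 9×12 + 8×4 = 320.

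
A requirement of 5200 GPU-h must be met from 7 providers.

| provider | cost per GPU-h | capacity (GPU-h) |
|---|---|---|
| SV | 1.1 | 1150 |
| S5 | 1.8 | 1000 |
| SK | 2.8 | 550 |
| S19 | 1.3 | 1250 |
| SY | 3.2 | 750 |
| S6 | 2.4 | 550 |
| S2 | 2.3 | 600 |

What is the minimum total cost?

Use providers in increasing cost order.
SV (1.1): use full 1150 — 4050 GPU-h to go.
S19 at 1.3: take all 1250 GPU-h — 2800 still needed.
S5 (1.8): use full 1000 — 1800 GPU-h to go.
Take 600 from S2 at 2.3 — need 1200 more.
S6 (2.4): use full 550 — 650 GPU-h to go.
SK at 2.8: take all 550 GPU-h — 100 still needed.
SY (3.2): take the remaining 100 — done.
Cost = 1150×1.1 + 1250×1.3 + 1000×1.8 + 600×2.3 + 550×2.4 + 550×2.8 + 100×3.2 = 9250.

9250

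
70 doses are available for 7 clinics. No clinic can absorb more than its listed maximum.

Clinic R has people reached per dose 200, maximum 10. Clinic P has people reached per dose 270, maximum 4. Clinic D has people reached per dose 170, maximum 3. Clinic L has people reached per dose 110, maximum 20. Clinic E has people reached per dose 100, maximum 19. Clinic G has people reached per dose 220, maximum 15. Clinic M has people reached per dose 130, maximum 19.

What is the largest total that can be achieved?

Rank by people reached per dose: Clinic P 270 > Clinic G 220 > Clinic R 200 > Clinic D 170 > Clinic M 130 > Clinic L 110 > Clinic E 100.
Clinic P takes 4 to reach its cap of 4 — 66 left.
Give Clinic G 15 to hit its cap of 15 — 51 left.
Give Clinic R 10 to hit its cap of 10 — 41 left.
Clinic D: +3 to 3 (cap) — 38 left.
Clinic M: +19 to 19 (cap) — 19 left.
Clinic L has room for 20 but only 19 remain, so it gets 19.
Total = 200×10 + 270×4 + 170×3 + 110×19 + 220×15 + 130×19 = 11450.

11450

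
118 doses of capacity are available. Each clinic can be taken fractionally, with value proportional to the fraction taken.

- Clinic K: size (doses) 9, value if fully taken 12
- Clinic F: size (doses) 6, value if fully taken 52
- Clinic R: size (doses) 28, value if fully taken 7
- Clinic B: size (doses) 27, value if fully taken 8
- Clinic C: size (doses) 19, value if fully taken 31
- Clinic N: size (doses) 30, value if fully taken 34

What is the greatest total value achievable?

143.75

Rank by value-to-size ratio: Clinic F 52/6≈8.67, Clinic C 31/19≈1.63, Clinic K 12/9≈1.33, Clinic N 34/30≈1.13, Clinic B 8/27≈0.296, Clinic R 7/28≈0.25.
Clinic F: take in full, 6 doses for value 52 → 112 left.
Clinic C: take in full, 19 doses for value 31 → 93 left.
All 9 doses of Clinic K fit (value 12) → 84 remain.
Clinic N: take in full, 30 doses for value 34 → 54 left.
Take all of Clinic B (27 doses, value 8) → 27 doses left.
Fill the last 27 doses with part of Clinic R: 27/28 of it earns 6.75.
Total value = 143.75.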